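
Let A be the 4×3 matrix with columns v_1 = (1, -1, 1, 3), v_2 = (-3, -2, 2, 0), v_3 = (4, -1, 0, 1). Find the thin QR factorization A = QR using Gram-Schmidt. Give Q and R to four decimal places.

Q = [[0.2887, -0.7497, 0.5699], [-0.2887, -0.4660, -0.6326], [0.2887, 0.4660, 0.2223], [0.8660, -0.0608, -0.4749]], R = [[3.4641, 0.2887, 2.3094], [0.0000, 4.1130, -2.5934], [0.0000, 0.0000, 2.4374]]

v_1 = (1, -1, 1, 3); ‖v_1‖ = 3.4641, so e_1 = (0.2887, -0.2887, 0.2887, 0.8660).
e_1·v_2 = 0.2887·(-3) + (-0.2887)·(-2) + 0.2887·2 + 0.8660·0 = 0.2887.
u_2 = v_2 − 0.2887·e_1 = (-3.0833, -1.9167, 1.9167, -0.2500).
‖u_2‖ = 4.1130, so e_2 = (-0.7497, -0.4660, 0.4660, -0.0608).
e_1·v_3 = 0.2887·4 + (-0.2887)·(-1) + 0.2887·0 + 0.8660·1 = 2.3094; e_2·v_3 = (-0.7497)·4 + (-0.4660)·(-1) + 0.4660·0 + (-0.0608)·1 = -2.5934.
u_3 = v_3 − 2.3094·e_1 + 2.5934·e_2 = (1.3892, -1.5419, 0.5419, -1.1576).
‖u_3‖ = 2.4374, so e_3 = (0.5699, -0.6326, 0.2223, -0.4749).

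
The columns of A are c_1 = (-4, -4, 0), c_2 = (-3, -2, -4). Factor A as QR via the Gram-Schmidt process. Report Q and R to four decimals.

Q = [[-0.7071, -0.1231], [-0.7071, 0.1231], [0.0000, -0.9847]], R = [[5.6569, 3.5355], [0.0000, 4.0620]]

c_1 = (-4, -4, 0); ‖c_1‖ = 5.6569, so q_1 = (-0.7071, -0.7071, 0.0000).
q_1·c_2 = (-0.7071)·(-3) + (-0.7071)·(-2) + 0.0000·(-4) = 3.5355.
u_2 = c_2 − 3.5355·q_1 = (-0.5000, 0.5000, -4.0000).
‖u_2‖ = 4.0620, so q_2 = (-0.1231, 0.1231, -0.9847).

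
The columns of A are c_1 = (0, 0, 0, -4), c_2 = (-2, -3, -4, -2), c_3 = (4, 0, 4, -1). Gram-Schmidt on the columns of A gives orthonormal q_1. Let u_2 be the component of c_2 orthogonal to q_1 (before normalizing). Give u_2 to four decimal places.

u_2 = (-2.0000, -3.0000, -4.0000, 0.0000)

c_1 = (0, 0, 0, -4); ‖c_1‖ = 4.0000, so q_1 = (0.0000, 0.0000, 0.0000, -1.0000).
q_1·c_2 = 0.0000·(-2) + 0.0000·(-3) + 0.0000·(-4) + (-1.0000)·(-2) = 2.0000.
u_2 = c_2 − 2.0000·q_1 = (-2.0000, -3.0000, -4.0000, 0.0000).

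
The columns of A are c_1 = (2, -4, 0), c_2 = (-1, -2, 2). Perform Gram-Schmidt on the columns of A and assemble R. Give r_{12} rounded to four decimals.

r_{12} = 1.3416

c_1 = (2, -4, 0); ‖c_1‖ = 4.4721, so e_1 = (0.4472, -0.8944, 0.0000).
r_{12} = e_1·c_2 = 1.3416.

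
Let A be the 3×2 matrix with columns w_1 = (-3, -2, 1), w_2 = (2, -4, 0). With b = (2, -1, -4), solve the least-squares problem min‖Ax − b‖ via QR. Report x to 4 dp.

x = (-0.6377, 0.4638)

e_1 = w_1/‖w_1‖ = (-3, -2, 1)/3.7417 = (-0.8018, -0.5345, 0.2673).
r_{12} = e_1·w_2 = 0.5345.
u_2 = w_2 − 0.5345·e_1 = (2.4286, -3.7143, -0.1429).
‖u_2‖ = 4.4401, so e_2 = (0.5470, -0.8365, -0.0322).
Qᵀb = (-2.1381, 2.0592).
Back-substitute: x_2 = 2.0592/4.4401 = 0.4638.
x_1 = (-2.1381 − 0.5345·0.4638)/3.7417 = -0.6377.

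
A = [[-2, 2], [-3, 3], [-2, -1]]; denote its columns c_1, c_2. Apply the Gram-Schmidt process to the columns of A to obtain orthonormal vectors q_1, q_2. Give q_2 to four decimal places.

q_2 = (0.2691, 0.4036, -0.8745)

q_1 = c_1/‖c_1‖ = (-2, -3, -2)/4.1231 = (-0.4851, -0.7276, -0.4851).
r_{12} = q_1·c_2 = -2.6679.
u_2 = c_2 + 2.6679·q_1 = (0.7059, 1.0588, -2.2941).
‖u_2‖ = 2.6234, so q_2 = (0.2691, 0.4036, -0.8745).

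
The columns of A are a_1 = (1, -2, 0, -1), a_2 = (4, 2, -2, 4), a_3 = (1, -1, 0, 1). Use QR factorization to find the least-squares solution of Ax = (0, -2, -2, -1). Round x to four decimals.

x = (1.1000, 0.1000, -0.6000)

a_1 = (1, -2, 0, -1); ‖a_1‖ = 2.4495, so q_1 = (0.4082, -0.8165, 0.0000, -0.4082).
q_1·a_2 = 0.4082·4 + (-0.8165)·2 + 0.0000·(-2) + (-0.4082)·4 = -1.6330.
u_2 = a_2 + 1.6330·q_1 = (4.6667, 0.6667, -2.0000, 3.3333).
‖u_2‖ = 6.1101, so q_2 = (0.7638, 0.1091, -0.3273, 0.5455).
q_1·a_3 = 0.4082·1 + (-0.8165)·(-1) + 0.0000·0 + (-0.4082)·1 = 0.8165; q_2·a_3 = 0.7638·1 + 0.1091·(-1) + (-0.3273)·0 + 0.5455·1 = 1.2002.
u_3 = a_3 − 0.8165·q_1 − 1.2002·q_2 = (-0.2500, -0.4643, 0.3929, 0.6786).
‖u_3‖ = 0.9449, so q_3 = (-0.2646, -0.4914, 0.4158, 0.7181).
Qᵀb = (2.0412, -0.1091, -0.5669).
Back-substitute: x_3 = -0.5669/0.9449 = -0.6000.
x_2 = (-0.1091 − 1.2002·(-0.6000))/6.1101 = 0.1000.
x_1 = (2.0412 + 1.6330·0.1000 − 0.8165·(-0.6000))/2.4495 = 1.1000.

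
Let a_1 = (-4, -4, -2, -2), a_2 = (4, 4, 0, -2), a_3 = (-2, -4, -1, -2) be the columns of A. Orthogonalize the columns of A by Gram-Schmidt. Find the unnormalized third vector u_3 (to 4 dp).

u_3 = (0.9268, -1.0732, 0.5854, -0.2927)

a_1 = (-4, -4, -2, -2); ‖a_1‖ = 6.3246, so e_1 = (-0.6325, -0.6325, -0.3162, -0.3162).
e_1·a_2 = (-0.6325)·4 + (-0.6325)·4 + (-0.3162)·0 + (-0.3162)·(-2) = -4.4272.
u_2 = a_2 + 4.4272·e_1 = (1.2000, 1.2000, -1.4000, -3.4000).
‖u_2‖ = 4.0497, so e_2 = (0.2963, 0.2963, -0.3457, -0.8396).
e_1·a_3 = (-0.6325)·(-2) + (-0.6325)·(-4) + (-0.3162)·(-1) + (-0.3162)·(-2) = 4.7434; e_2·a_3 = 0.2963·(-2) + 0.2963·(-4) + (-0.3457)·(-1) + (-0.8396)·(-2) = 0.2469.
u_3 = a_3 − 4.7434·e_1 − 0.2469·e_2 = (0.9268, -1.0732, 0.5854, -0.2927).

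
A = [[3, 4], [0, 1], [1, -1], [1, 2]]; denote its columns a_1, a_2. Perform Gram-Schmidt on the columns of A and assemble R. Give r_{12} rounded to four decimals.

a_1 = (3, 0, 1, 1); ‖a_1‖ = 3.3166, so e_1 = (0.9045, 0.0000, 0.3015, 0.3015).
r_{12} = e_1·a_2 = 3.9196.

r_{12} = 3.9196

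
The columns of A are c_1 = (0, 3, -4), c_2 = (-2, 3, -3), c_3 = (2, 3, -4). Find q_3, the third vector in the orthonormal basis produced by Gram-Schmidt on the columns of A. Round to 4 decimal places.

q_1 = c_1/‖c_1‖ = (0, 3, -4)/5.0000 = (0.0000, 0.6000, -0.8000).
r_{12} = q_1·c_2 = 4.2000.
u_2 = c_2 − 4.2000·q_1 = (-2.0000, 0.4800, 0.3600).
‖u_2‖ = 2.0881, so q_2 = (-0.9578, 0.2299, 0.1724).
r_{13} = q_1·c_3 = 5.0000; r_{23} = q_2·c_3 = -1.9157.
u_3 = c_3 − 5.0000·q_1 + 1.9157·q_2 = (0.1651, 0.4404, 0.3303).
‖u_3‖ = 0.5747, so q_3 = (0.2873, 0.7663, 0.5747).

q_3 = (0.2873, 0.7663, 0.5747)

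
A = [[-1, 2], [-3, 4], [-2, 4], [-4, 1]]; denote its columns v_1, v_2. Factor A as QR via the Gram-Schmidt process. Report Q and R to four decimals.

Q = [[-0.1826, 0.2980], [-0.5477, 0.3681], [-0.3651, 0.5959], [-0.7303, -0.6485]], R = [[5.4772, -4.7469], [0.0000, 3.8035]]

v_1 = (-1, -3, -2, -4); ‖v_1‖ = 5.4772, so e_1 = (-0.1826, -0.5477, -0.3651, -0.7303).
e_1·v_2 = (-0.1826)·2 + (-0.5477)·4 + (-0.3651)·4 + (-0.7303)·1 = -4.7469.
u_2 = v_2 + 4.7469·e_1 = (1.1333, 1.4000, 2.2667, -2.4667).
‖u_2‖ = 3.8035, so e_2 = (0.2980, 0.3681, 0.5959, -0.6485).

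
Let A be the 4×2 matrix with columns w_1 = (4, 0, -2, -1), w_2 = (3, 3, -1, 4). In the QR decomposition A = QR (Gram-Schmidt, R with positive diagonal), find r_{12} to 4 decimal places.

q_1 = w_1/‖w_1‖ = (4, 0, -2, -1)/4.5826 = (0.8729, 0.0000, -0.4364, -0.2182).
r_{12} = q_1·w_2 = 2.1822.

r_{12} = 2.1822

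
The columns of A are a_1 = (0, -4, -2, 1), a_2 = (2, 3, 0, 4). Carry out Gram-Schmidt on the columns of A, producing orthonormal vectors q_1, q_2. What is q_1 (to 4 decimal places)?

q_1 = (0.0000, -0.8729, -0.4364, 0.2182)

a_1 = (0, -4, -2, 1); ‖a_1‖ = 4.5826, so q_1 = (0.0000, -0.8729, -0.4364, 0.2182).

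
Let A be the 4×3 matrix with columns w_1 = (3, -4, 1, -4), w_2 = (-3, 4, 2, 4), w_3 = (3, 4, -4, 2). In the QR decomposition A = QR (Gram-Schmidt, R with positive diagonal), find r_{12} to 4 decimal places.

r_{12} = -6.0178

w_1 = (3, -4, 1, -4); ‖w_1‖ = 6.4807, so q_1 = (0.4629, -0.6172, 0.1543, -0.6172).
r_{12} = q_1·w_2 = -6.0178.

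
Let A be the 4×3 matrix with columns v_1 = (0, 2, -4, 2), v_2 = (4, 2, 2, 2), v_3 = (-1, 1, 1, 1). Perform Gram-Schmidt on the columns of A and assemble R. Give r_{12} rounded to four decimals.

v_1 = (0, 2, -4, 2); ‖v_1‖ = 4.8990, so q_1 = (0.0000, 0.4082, -0.8165, 0.4082).
r_{12} = q_1·v_2 = 0.0000.

r_{12} = 0.0000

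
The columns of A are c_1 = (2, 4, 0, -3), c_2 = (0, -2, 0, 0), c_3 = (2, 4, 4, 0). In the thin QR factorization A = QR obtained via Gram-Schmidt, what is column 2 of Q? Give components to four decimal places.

c_1 = (2, 4, 0, -3); ‖c_1‖ = 5.3852, so e_1 = (0.3714, 0.7428, 0.0000, -0.5571).
e_1·c_2 = 0.3714·0 + 0.7428·(-2) + 0.0000·0 + (-0.5571)·0 = -1.4856.
u_2 = c_2 + 1.4856·e_1 = (0.5517, -0.8966, 0.0000, -0.8276).
‖u_2‖ = 1.3391, so e_2 = (0.4120, -0.6695, 0.0000, -0.6180).

e_2 = (0.4120, -0.6695, 0.0000, -0.6180)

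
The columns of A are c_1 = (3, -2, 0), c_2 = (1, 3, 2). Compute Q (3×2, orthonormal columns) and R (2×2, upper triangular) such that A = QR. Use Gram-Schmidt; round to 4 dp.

Q = [[0.8321, 0.4639], [-0.5547, 0.6959], [0.0000, 0.5482]], R = [[3.6056, -0.8321], [0.0000, 3.6480]]

c_1 = (3, -2, 0); ‖c_1‖ = 3.6056, so q_1 = (0.8321, -0.5547, 0.0000).
q_1·c_2 = 0.8321·1 + (-0.5547)·3 + 0.0000·2 = -0.8321.
u_2 = c_2 + 0.8321·q_1 = (1.6923, 2.5385, 2.0000).
‖u_2‖ = 3.6480, so q_2 = (0.4639, 0.6959, 0.5482).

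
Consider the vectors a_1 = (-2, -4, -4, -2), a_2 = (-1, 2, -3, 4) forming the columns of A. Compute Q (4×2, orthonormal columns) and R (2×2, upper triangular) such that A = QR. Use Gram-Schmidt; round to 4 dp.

Q = [[-0.3162, -0.2012], [-0.6325, 0.3292], [-0.6325, -0.5852], [-0.3162, 0.7132]], R = [[6.3246, -0.3162], [0.0000, 5.4681]]

a_1 = (-2, -4, -4, -2); ‖a_1‖ = 6.3246, so q_1 = (-0.3162, -0.6325, -0.6325, -0.3162).
q_1·a_2 = (-0.3162)·(-1) + (-0.6325)·2 + (-0.6325)·(-3) + (-0.3162)·4 = -0.3162.
u_2 = a_2 + 0.3162·q_1 = (-1.1000, 1.8000, -3.2000, 3.9000).
‖u_2‖ = 5.4681, so q_2 = (-0.2012, 0.3292, -0.5852, 0.7132).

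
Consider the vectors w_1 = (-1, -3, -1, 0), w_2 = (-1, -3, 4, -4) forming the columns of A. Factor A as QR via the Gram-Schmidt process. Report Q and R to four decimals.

w_1 = (-1, -3, -1, 0); ‖w_1‖ = 3.3166, so q_1 = (-0.3015, -0.9045, -0.3015, 0.0000).
q_1·w_2 = (-0.3015)·(-1) + (-0.9045)·(-3) + (-0.3015)·4 + 0.0000·(-4) = 1.8091.
u_2 = w_2 − 1.8091·q_1 = (-0.4545, -1.3636, 4.5455, -4.0000).
‖u_2‖ = 6.2231, so q_2 = (-0.0730, -0.2191, 0.7304, -0.6428).

Q = [[-0.3015, -0.0730], [-0.9045, -0.2191], [-0.3015, 0.7304], [0.0000, -0.6428]], R = [[3.3166, 1.8091], [0.0000, 6.2231]]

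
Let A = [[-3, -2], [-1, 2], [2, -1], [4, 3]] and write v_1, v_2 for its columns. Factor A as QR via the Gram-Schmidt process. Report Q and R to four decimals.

e_1 = v_1/‖v_1‖ = (-3, -1, 2, 4)/5.4772 = (-0.5477, -0.1826, 0.3651, 0.7303).
r_{12} = e_1·v_2 = 2.5560.
u_2 = v_2 − 2.5560·e_1 = (-0.6000, 2.4667, -1.9333, 1.1333).
‖u_2‖ = 3.3862, so e_2 = (-0.1772, 0.7284, -0.5709, 0.3347).

Q = [[-0.5477, -0.1772], [-0.1826, 0.7284], [0.3651, -0.5709], [0.7303, 0.3347]], R = [[5.4772, 2.5560], [0.0000, 3.3862]]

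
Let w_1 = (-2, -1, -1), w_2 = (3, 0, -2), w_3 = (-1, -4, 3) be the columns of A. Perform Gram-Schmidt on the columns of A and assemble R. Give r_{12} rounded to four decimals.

r_{12} = -1.6330

e_1 = w_1/‖w_1‖ = (-2, -1, -1)/2.4495 = (-0.8165, -0.4082, -0.4082).
r_{12} = e_1·w_2 = -1.6330.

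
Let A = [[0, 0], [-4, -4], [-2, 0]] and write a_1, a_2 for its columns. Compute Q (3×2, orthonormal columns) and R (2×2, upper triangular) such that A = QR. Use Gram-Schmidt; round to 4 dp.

a_1 = (0, -4, -2); ‖a_1‖ = 4.4721, so e_1 = (0.0000, -0.8944, -0.4472).
e_1·a_2 = 0.0000·0 + (-0.8944)·(-4) + (-0.4472)·0 = 3.5777.
u_2 = a_2 − 3.5777·e_1 = (0.0000, -0.8000, 1.6000).
‖u_2‖ = 1.7889, so e_2 = (0.0000, -0.4472, 0.8944).

Q = [[0.0000, 0.0000], [-0.8944, -0.4472], [-0.4472, 0.8944]], R = [[4.4721, 3.5777], [0.0000, 1.7889]]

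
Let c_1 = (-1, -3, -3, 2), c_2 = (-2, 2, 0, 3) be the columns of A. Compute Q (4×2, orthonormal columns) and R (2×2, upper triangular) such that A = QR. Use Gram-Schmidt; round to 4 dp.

Q = [[-0.2085, -0.4664], [-0.6255, 0.5512], [-0.6255, 0.0636], [0.4170, 0.6890]], R = [[4.7958, 0.4170], [0.0000, 4.1020]]

q_1 = c_1/‖c_1‖ = (-1, -3, -3, 2)/4.7958 = (-0.2085, -0.6255, -0.6255, 0.4170).
r_{12} = q_1·c_2 = 0.4170.
u_2 = c_2 − 0.4170·q_1 = (-1.9130, 2.2609, 0.2609, 2.8261).
‖u_2‖ = 4.1020, so q_2 = (-0.4664, 0.5512, 0.0636, 0.6890).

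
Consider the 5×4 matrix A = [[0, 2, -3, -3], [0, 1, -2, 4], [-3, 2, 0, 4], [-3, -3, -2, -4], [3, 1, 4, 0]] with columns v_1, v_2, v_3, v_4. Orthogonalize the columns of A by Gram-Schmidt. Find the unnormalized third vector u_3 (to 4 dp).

q_1 = v_1/‖v_1‖ = (0, 0, -3, -3, 3)/5.1962 = (0.0000, 0.0000, -0.5774, -0.5774, 0.5774).
r_{12} = q_1·v_2 = 1.1547.
u_2 = v_2 − 1.1547·q_1 = (2.0000, 1.0000, 2.6667, -2.3333, 0.3333).
‖u_2‖ = 4.2032, so q_2 = (0.4758, 0.2379, 0.6344, -0.5551, 0.0793).
r_{13} = q_1·v_3 = 3.4641; r_{23} = q_2·v_3 = -0.4758.
u_3 = v_3 − 3.4641·q_1 + 0.4758·q_2 = (-2.7736, -1.8868, 2.3019, -0.2642, 2.0377).

u_3 = (-2.7736, -1.8868, 2.3019, -0.2642, 2.0377)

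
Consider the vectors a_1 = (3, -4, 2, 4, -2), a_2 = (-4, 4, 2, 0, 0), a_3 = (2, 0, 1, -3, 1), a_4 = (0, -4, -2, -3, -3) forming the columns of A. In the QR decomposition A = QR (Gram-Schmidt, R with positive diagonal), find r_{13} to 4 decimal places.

a_1 = (3, -4, 2, 4, -2); ‖a_1‖ = 7.0000, so e_1 = (0.4286, -0.5714, 0.2857, 0.5714, -0.2857).
r_{13} = e_1·a_3 = -0.8571.

r_{13} = -0.8571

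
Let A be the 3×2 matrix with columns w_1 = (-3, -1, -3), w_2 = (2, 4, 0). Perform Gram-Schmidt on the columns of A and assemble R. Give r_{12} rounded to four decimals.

e_1 = w_1/‖w_1‖ = (-3, -1, -3)/4.3589 = (-0.6882, -0.2294, -0.6882).
r_{12} = e_1·w_2 = -2.2942.

r_{12} = -2.2942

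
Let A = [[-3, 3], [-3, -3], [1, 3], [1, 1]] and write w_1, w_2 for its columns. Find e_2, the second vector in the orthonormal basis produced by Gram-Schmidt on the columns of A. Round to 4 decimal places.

e_2 = (0.6903, -0.4602, 0.5369, 0.1534)

e_1 = w_1/‖w_1‖ = (-3, -3, 1, 1)/4.4721 = (-0.6708, -0.6708, 0.2236, 0.2236).
r_{12} = e_1·w_2 = 0.8944.
u_2 = w_2 − 0.8944·e_1 = (3.6000, -2.4000, 2.8000, 0.8000).
‖u_2‖ = 5.2154, so e_2 = (0.6903, -0.4602, 0.5369, 0.1534).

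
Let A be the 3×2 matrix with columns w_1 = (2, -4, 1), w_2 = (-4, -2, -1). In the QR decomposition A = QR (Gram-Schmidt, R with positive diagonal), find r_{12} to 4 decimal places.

r_{12} = -0.2182

q_1 = w_1/‖w_1‖ = (2, -4, 1)/4.5826 = (0.4364, -0.8729, 0.2182).
r_{12} = q_1·w_2 = -0.2182.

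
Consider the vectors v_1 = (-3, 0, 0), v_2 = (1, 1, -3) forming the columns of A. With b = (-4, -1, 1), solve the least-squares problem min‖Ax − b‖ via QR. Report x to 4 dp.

x = (1.2000, -0.4000)

e_1 = v_1/‖v_1‖ = (-3, 0, 0)/3.0000 = (-1.0000, 0.0000, 0.0000).
r_{12} = e_1·v_2 = -1.0000.
u_2 = v_2 + 1.0000·e_1 = (0.0000, 1.0000, -3.0000).
‖u_2‖ = 3.1623, so e_2 = (0.0000, 0.3162, -0.9487).
Qᵀb = (4.0000, -1.2649).
Back-substitute: x_2 = -1.2649/3.1623 = -0.4000.
x_1 = (4.0000 + 1.0000·(-0.4000))/3.0000 = 1.2000.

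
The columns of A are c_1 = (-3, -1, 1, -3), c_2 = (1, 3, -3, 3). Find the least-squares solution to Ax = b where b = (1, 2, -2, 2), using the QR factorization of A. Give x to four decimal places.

x = (-0.0932, 0.6186)

c_1 = (-3, -1, 1, -3); ‖c_1‖ = 4.4721, so e_1 = (-0.6708, -0.2236, 0.2236, -0.6708).
e_1·c_2 = (-0.6708)·1 + (-0.2236)·3 + 0.2236·(-3) + (-0.6708)·3 = -4.0249.
u_2 = c_2 + 4.0249·e_1 = (-1.7000, 2.1000, -2.1000, 0.3000).
‖u_2‖ = 3.4351, so e_2 = (-0.4949, 0.6113, -0.6113, 0.0873).
Qᵀb = (-2.9069, 2.1251).
Back-substitute: x_2 = 2.1251/3.4351 = 0.6186.
x_1 = (-2.9069 + 4.0249·0.6186)/4.4721 = -0.0932.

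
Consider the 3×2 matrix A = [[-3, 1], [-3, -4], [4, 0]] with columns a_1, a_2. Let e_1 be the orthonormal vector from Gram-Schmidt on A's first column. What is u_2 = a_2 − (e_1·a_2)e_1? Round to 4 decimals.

u_2 = (1.7941, -3.2059, -1.0588)

a_1 = (-3, -3, 4); ‖a_1‖ = 5.8310, so e_1 = (-0.5145, -0.5145, 0.6860).
e_1·a_2 = (-0.5145)·1 + (-0.5145)·(-4) + 0.6860·0 = 1.5435.
u_2 = a_2 − 1.5435·e_1 = (1.7941, -3.2059, -1.0588).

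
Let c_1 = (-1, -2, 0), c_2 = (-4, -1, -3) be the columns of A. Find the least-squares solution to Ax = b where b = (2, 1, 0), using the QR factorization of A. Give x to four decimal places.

x = (-0.5319, -0.2234)

e_1 = c_1/‖c_1‖ = (-1, -2, 0)/2.2361 = (-0.4472, -0.8944, 0.0000).
r_{12} = e_1·c_2 = 2.6833.
u_2 = c_2 − 2.6833·e_1 = (-2.8000, 1.4000, -3.0000).
‖u_2‖ = 4.3359, so e_2 = (-0.6458, 0.3229, -0.6919).
Qᵀb = (-1.7889, -0.9687).
Back-substitute: x_2 = -0.9687/4.3359 = -0.2234.
x_1 = (-1.7889 − 2.6833·(-0.2234))/2.2361 = -0.5319.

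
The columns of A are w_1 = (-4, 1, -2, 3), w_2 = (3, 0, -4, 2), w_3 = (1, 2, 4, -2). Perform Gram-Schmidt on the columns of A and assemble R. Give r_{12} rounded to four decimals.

r_{12} = 0.3651

w_1 = (-4, 1, -2, 3); ‖w_1‖ = 5.4772, so e_1 = (-0.7303, 0.1826, -0.3651, 0.5477).
r_{12} = e_1·w_2 = 0.3651.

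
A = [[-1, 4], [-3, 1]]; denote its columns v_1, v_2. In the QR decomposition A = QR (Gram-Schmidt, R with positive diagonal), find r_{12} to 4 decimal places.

r_{12} = -2.2136

v_1 = (-1, -3); ‖v_1‖ = 3.1623, so e_1 = (-0.3162, -0.9487).
r_{12} = e_1·v_2 = -2.2136.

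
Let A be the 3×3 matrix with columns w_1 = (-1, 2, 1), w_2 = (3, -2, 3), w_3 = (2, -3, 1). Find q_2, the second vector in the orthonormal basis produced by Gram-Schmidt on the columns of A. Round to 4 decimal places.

w_1 = (-1, 2, 1); ‖w_1‖ = 2.4495, so q_1 = (-0.4082, 0.8165, 0.4082).
q_1·w_2 = (-0.4082)·3 + 0.8165·(-2) + 0.4082·3 = -1.6330.
u_2 = w_2 + 1.6330·q_1 = (2.3333, -0.6667, 3.6667).
‖u_2‖ = 4.3970, so q_2 = (0.5307, -0.1516, 0.8339).

q_2 = (0.5307, -0.1516, 0.8339)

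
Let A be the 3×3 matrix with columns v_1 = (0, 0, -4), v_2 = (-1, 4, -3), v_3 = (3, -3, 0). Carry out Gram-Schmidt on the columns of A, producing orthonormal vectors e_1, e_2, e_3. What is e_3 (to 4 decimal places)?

e_3 = (0.9701, 0.2425, 0.0000)

v_1 = (0, 0, -4); ‖v_1‖ = 4.0000, so e_1 = (0.0000, 0.0000, -1.0000).
e_1·v_2 = 0.0000·(-1) + 0.0000·4 + (-1.0000)·(-3) = 3.0000.
u_2 = v_2 − 3.0000·e_1 = (-1.0000, 4.0000, 0.0000).
‖u_2‖ = 4.1231, so e_2 = (-0.2425, 0.9701, 0.0000).
e_1·v_3 = 0.0000·3 + 0.0000·(-3) + (-1.0000)·0 = 0.0000; e_2·v_3 = (-0.2425)·3 + 0.9701·(-3) + 0.0000·0 = -3.6380.
u_3 = v_3 + 0.0000·e_1 + 3.6380·e_2 = (2.1176, 0.5294, 0.0000).
‖u_3‖ = 2.1828, so e_3 = (0.9701, 0.2425, 0.0000).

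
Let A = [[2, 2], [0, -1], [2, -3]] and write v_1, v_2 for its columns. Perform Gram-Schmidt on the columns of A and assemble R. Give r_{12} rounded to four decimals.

e_1 = v_1/‖v_1‖ = (2, 0, 2)/2.8284 = (0.7071, 0.0000, 0.7071).
r_{12} = e_1·v_2 = -0.7071.

r_{12} = -0.7071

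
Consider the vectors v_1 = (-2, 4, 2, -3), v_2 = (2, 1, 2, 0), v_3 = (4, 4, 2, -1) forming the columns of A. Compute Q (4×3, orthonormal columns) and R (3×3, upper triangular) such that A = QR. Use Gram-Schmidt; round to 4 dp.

Q = [[-0.3482, 0.7685, 0.4584], [0.6963, 0.1765, 0.5168], [0.3482, 0.6023, -0.7168], [-0.5222, 0.1246, -0.0945]], R = [[5.7446, 0.6963, 2.6112], [0.0000, 2.9181, 4.8600], [0.0000, 0.0000, 2.5617]]

v_1 = (-2, 4, 2, -3); ‖v_1‖ = 5.7446, so e_1 = (-0.3482, 0.6963, 0.3482, -0.5222).
e_1·v_2 = (-0.3482)·2 + 0.6963·1 + 0.3482·2 + (-0.5222)·0 = 0.6963.
u_2 = v_2 − 0.6963·e_1 = (2.2424, 0.5152, 1.7576, 0.3636).
‖u_2‖ = 2.9181, so e_2 = (0.7685, 0.1765, 0.6023, 0.1246).
e_1·v_3 = (-0.3482)·4 + 0.6963·4 + 0.3482·2 + (-0.5222)·(-1) = 2.6112; e_2·v_3 = 0.7685·4 + 0.1765·4 + 0.6023·2 + 0.1246·(-1) = 4.8600.
u_3 = v_3 − 2.6112·e_1 − 4.8600·e_2 = (1.1744, 1.3238, -1.8363, -0.2420).
‖u_3‖ = 2.5617, so e_3 = (0.4584, 0.5168, -0.7168, -0.0945).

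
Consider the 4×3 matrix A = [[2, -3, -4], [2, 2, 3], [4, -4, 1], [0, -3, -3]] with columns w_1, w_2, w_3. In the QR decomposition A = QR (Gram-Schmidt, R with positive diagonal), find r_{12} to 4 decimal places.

r_{12} = -3.6742

q_1 = w_1/‖w_1‖ = (2, 2, 4, 0)/4.8990 = (0.4082, 0.4082, 0.8165, 0.0000).
r_{12} = q_1·w_2 = -3.6742.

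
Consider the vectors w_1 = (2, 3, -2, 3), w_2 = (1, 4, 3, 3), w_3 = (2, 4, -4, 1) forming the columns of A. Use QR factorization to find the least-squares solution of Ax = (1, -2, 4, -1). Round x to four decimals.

x = (-0.2117, 0.2988, -0.5398)

w_1 = (2, 3, -2, 3); ‖w_1‖ = 5.0990, so e_1 = (0.3922, 0.5883, -0.3922, 0.5883).
e_1·w_2 = 0.3922·1 + 0.5883·4 + (-0.3922)·3 + 0.5883·3 = 3.3340.
u_2 = w_2 − 3.3340·e_1 = (-0.3077, 2.0385, 4.3077, 1.0385).
‖u_2‖ = 4.8872, so e_2 = (-0.0630, 0.4171, 0.8814, 0.2125).
e_1·w_3 = 0.3922·2 + 0.5883·4 + (-0.3922)·(-4) + 0.5883·1 = 5.2951; e_2·w_3 = (-0.0630)·2 + 0.4171·4 + 0.8814·(-4) + 0.2125·1 = -1.7707.
u_3 = w_3 − 5.2951·e_1 + 1.7707·e_2 = (-0.1884, 1.6232, -0.3623, -1.7391).
‖u_3‖ = 2.4137, so e_3 = (-0.0781, 0.6725, -0.1501, -0.7205).
Qᵀb = (-2.9417, 2.4160, -1.3029).
Back-substitute: x_3 = -1.3029/2.4137 = -0.5398.
x_2 = (2.4160 + 1.7707·(-0.5398))/4.8872 = 0.2988.
x_1 = (-2.9417 − 3.3340·0.2988 − 5.2951·(-0.5398))/5.0990 = -0.2117.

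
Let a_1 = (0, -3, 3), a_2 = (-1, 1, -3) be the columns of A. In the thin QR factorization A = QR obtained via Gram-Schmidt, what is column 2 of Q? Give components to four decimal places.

a_1 = (0, -3, 3); ‖a_1‖ = 4.2426, so q_1 = (0.0000, -0.7071, 0.7071).
q_1·a_2 = 0.0000·(-1) + (-0.7071)·1 + 0.7071·(-3) = -2.8284.
u_2 = a_2 + 2.8284·q_1 = (-1.0000, -1.0000, -1.0000).
‖u_2‖ = 1.7321, so q_2 = (-0.5774, -0.5774, -0.5774).

q_2 = (-0.5774, -0.5774, -0.5774)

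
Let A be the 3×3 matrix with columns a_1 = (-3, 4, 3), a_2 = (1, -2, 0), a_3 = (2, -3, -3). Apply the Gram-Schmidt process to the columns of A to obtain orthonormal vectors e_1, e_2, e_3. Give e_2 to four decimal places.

e_2 = (0.0245, -0.5880, 0.8085)

a_1 = (-3, 4, 3); ‖a_1‖ = 5.8310, so e_1 = (-0.5145, 0.6860, 0.5145).
e_1·a_2 = (-0.5145)·1 + 0.6860·(-2) + 0.5145·0 = -1.8865.
u_2 = a_2 + 1.8865·e_1 = (0.0294, -0.7059, 0.9706).
‖u_2‖ = 1.2005, so e_2 = (0.0245, -0.5880, 0.8085).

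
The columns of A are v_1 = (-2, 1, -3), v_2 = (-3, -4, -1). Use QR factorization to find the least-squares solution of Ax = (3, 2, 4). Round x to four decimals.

v_1 = (-2, 1, -3); ‖v_1‖ = 3.7417, so e_1 = (-0.5345, 0.2673, -0.8018).
e_1·v_2 = (-0.5345)·(-3) + 0.2673·(-4) + (-0.8018)·(-1) = 1.3363.
u_2 = v_2 − 1.3363·e_1 = (-2.2857, -4.3571, 0.0714).
‖u_2‖ = 4.9208, so e_2 = (-0.4645, -0.8855, 0.0145).
Qᵀb = (-4.2762, -3.1063).
Back-substitute: x_2 = -3.1063/4.9208 = -0.6313.
x_1 = (-4.2762 − 1.3363·(-0.6313))/3.7417 = -0.9174.

x = (-0.9174, -0.6313)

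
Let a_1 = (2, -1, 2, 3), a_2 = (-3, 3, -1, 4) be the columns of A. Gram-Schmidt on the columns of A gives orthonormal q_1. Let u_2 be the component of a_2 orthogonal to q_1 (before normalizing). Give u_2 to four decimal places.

u_2 = (-3.1111, 3.0556, -1.1111, 3.8333)

a_1 = (2, -1, 2, 3); ‖a_1‖ = 4.2426, so q_1 = (0.4714, -0.2357, 0.4714, 0.7071).
q_1·a_2 = 0.4714·(-3) + (-0.2357)·3 + 0.4714·(-1) + 0.7071·4 = 0.2357.
u_2 = a_2 − 0.2357·q_1 = (-3.1111, 3.0556, -1.1111, 3.8333).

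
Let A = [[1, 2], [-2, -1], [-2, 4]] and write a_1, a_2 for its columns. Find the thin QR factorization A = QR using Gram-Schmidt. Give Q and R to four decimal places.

q_1 = a_1/‖a_1‖ = (1, -2, -2)/3.0000 = (0.3333, -0.6667, -0.6667).
r_{12} = q_1·a_2 = -1.3333.
u_2 = a_2 + 1.3333·q_1 = (2.4444, -1.8889, 3.1111).
‖u_2‖ = 4.3843, so q_2 = (0.5575, -0.4308, 0.7096).

Q = [[0.3333, 0.5575], [-0.6667, -0.4308], [-0.6667, 0.7096]], R = [[3.0000, -1.3333], [0.0000, 4.3843]]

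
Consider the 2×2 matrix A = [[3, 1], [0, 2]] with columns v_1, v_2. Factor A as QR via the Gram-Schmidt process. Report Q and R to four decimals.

v_1 = (3, 0); ‖v_1‖ = 3.0000, so e_1 = (1.0000, 0.0000).
e_1·v_2 = 1.0000·1 + 0.0000·2 = 1.0000.
u_2 = v_2 − 1.0000·e_1 = (0.0000, 2.0000).
‖u_2‖ = 2.0000, so e_2 = (0.0000, 1.0000).

Q = [[1.0000, 0.0000], [0.0000, 1.0000]], R = [[3.0000, 1.0000], [0.0000, 2.0000]]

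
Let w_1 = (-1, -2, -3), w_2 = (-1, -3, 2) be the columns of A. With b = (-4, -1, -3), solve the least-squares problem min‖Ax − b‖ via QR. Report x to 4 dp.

w_1 = (-1, -2, -3); ‖w_1‖ = 3.7417, so e_1 = (-0.2673, -0.5345, -0.8018).
e_1·w_2 = (-0.2673)·(-1) + (-0.5345)·(-3) + (-0.8018)·2 = 0.2673.
u_2 = w_2 − 0.2673·e_1 = (-0.9286, -2.8571, 2.2143).
‖u_2‖ = 3.7321, so e_2 = (-0.2488, -0.7656, 0.5933).
Qᵀb = (4.0089, -0.0191).
Back-substitute: x_2 = -0.0191/3.7321 = -0.0051.
x_1 = (4.0089 − 0.2673·(-0.0051))/3.7417 = 1.0718.

x = (1.0718, -0.0051)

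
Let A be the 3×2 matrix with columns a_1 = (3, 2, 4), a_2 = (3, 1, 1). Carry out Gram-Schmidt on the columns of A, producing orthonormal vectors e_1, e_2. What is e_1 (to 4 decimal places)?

e_1 = (0.5571, 0.3714, 0.7428)

a_1 = (3, 2, 4); ‖a_1‖ = 5.3852, so e_1 = (0.5571, 0.3714, 0.7428).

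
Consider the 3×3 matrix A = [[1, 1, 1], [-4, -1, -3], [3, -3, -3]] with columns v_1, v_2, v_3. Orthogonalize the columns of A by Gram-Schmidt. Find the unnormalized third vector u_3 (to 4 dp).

u_3 = (-0.6667, -0.2667, -0.1333)

v_1 = (1, -4, 3); ‖v_1‖ = 5.0990, so e_1 = (0.1961, -0.7845, 0.5883).
e_1·v_2 = 0.1961·1 + (-0.7845)·(-1) + 0.5883·(-3) = -0.7845.
u_2 = v_2 + 0.7845·e_1 = (1.1538, -1.6154, -2.5385).
‖u_2‖ = 3.2225, so e_2 = (0.3581, -0.5013, -0.7877).
e_1·v_3 = 0.1961·1 + (-0.7845)·(-3) + 0.5883·(-3) = 0.7845; e_2·v_3 = 0.3581·1 + (-0.5013)·(-3) + (-0.7877)·(-3) = 4.2251.
u_3 = v_3 − 0.7845·e_1 − 4.2251·e_2 = (-0.6667, -0.2667, -0.1333).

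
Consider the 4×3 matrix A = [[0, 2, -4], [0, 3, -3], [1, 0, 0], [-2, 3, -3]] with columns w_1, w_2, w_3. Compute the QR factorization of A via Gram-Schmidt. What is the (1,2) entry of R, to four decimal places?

r_{12} = -2.6833

w_1 = (0, 0, 1, -2); ‖w_1‖ = 2.2361, so q_1 = (0.0000, 0.0000, 0.4472, -0.8944).
r_{12} = q_1·w_2 = -2.6833.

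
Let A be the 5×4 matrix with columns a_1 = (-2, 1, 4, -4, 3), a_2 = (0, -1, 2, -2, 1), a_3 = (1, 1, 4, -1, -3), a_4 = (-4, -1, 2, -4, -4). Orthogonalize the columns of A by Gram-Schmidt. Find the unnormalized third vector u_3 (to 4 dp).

a_1 = (-2, 1, 4, -4, 3); ‖a_1‖ = 6.7823, so q_1 = (-0.2949, 0.1474, 0.5898, -0.5898, 0.4423).
q_1·a_2 = (-0.2949)·0 + 0.1474·(-1) + 0.5898·2 + (-0.5898)·(-2) + 0.4423·1 = 2.6540.
u_2 = a_2 − 2.6540·q_1 = (0.7826, -1.3913, 0.4348, -0.4348, -0.1739).
‖u_2‖ = 1.7195, so q_2 = (0.4551, -0.8092, 0.2529, -0.2529, -0.1011).
q_1·a_3 = (-0.2949)·1 + 0.1474·1 + 0.5898·4 + (-0.5898)·(-1) + 0.4423·(-3) = 1.4744; q_2·a_3 = 0.4551·1 + (-0.8092)·1 + 0.2529·4 + (-0.2529)·(-1) + (-0.1011)·(-3) = 1.2137.
u_3 = a_3 − 1.4744·q_1 − 1.2137·q_2 = (0.8824, 1.7647, 2.8235, 0.1765, -3.5294).

u_3 = (0.8824, 1.7647, 2.8235, 0.1765, -3.5294)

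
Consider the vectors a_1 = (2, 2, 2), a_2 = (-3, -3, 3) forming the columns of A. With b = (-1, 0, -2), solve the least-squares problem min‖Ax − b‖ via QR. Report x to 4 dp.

a_1 = (2, 2, 2); ‖a_1‖ = 3.4641, so q_1 = (0.5774, 0.5774, 0.5774).
q_1·a_2 = 0.5774·(-3) + 0.5774·(-3) + 0.5774·3 = -1.7321.
u_2 = a_2 + 1.7321·q_1 = (-2.0000, -2.0000, 4.0000).
‖u_2‖ = 4.8990, so q_2 = (-0.4082, -0.4082, 0.8165).
Qᵀb = (-1.7321, -1.2247).
Back-substitute: x_2 = -1.2247/4.8990 = -0.2500.
x_1 = (-1.7321 + 1.7321·(-0.2500))/3.4641 = -0.6250.

x = (-0.6250, -0.2500)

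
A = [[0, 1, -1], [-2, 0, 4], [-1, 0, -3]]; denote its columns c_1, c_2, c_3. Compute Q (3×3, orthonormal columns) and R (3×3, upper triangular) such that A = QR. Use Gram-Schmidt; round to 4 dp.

q_1 = c_1/‖c_1‖ = (0, -2, -1)/2.2361 = (0.0000, -0.8944, -0.4472).
r_{12} = q_1·c_2 = 0.0000.
u_2 = c_2 + 0.0000·q_1 = (1.0000, 0.0000, 0.0000).
‖u_2‖ = 1.0000, so q_2 = (1.0000, 0.0000, 0.0000).
r_{13} = q_1·c_3 = -2.2361; r_{23} = q_2·c_3 = -1.0000.
u_3 = c_3 + 2.2361·q_1 + 1.0000·q_2 = (0.0000, 2.0000, -4.0000).
‖u_3‖ = 4.4721, so q_3 = (0.0000, 0.4472, -0.8944).

Q = [[0.0000, 1.0000, 0.0000], [-0.8944, 0.0000, 0.4472], [-0.4472, 0.0000, -0.8944]], R = [[2.2361, 0.0000, -2.2361], [0.0000, 1.0000, -1.0000], [0.0000, 0.0000, 4.4721]]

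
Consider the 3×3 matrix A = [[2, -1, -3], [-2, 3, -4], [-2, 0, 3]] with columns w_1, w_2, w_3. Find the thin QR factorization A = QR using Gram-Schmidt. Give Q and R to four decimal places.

Q = [[0.5774, 0.1543, -0.8018], [-0.5774, 0.7715, -0.2673], [-0.5774, -0.6172, -0.5345]], R = [[3.4641, -2.3094, -1.1547], [0.0000, 2.1602, -5.4006], [0.0000, 0.0000, 1.8708]]

w_1 = (2, -2, -2); ‖w_1‖ = 3.4641, so q_1 = (0.5774, -0.5774, -0.5774).
q_1·w_2 = 0.5774·(-1) + (-0.5774)·3 + (-0.5774)·0 = -2.3094.
u_2 = w_2 + 2.3094·q_1 = (0.3333, 1.6667, -1.3333).
‖u_2‖ = 2.1602, so q_2 = (0.1543, 0.7715, -0.6172).
q_1·w_3 = 0.5774·(-3) + (-0.5774)·(-4) + (-0.5774)·3 = -1.1547; q_2·w_3 = 0.1543·(-3) + 0.7715·(-4) + (-0.6172)·3 = -5.4006.
u_3 = w_3 + 1.1547·q_1 + 5.4006·q_2 = (-1.5000, -0.5000, -1.0000).
‖u_3‖ = 1.8708, so q_3 = (-0.8018, -0.2673, -0.5345).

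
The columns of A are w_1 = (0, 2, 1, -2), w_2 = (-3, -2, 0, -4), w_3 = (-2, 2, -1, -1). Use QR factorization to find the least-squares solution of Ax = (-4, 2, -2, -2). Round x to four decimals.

x = (-0.3486, 0.2657, 1.6149)

e_1 = w_1/‖w_1‖ = (0, 2, 1, -2)/3.0000 = (0.0000, 0.6667, 0.3333, -0.6667).
r_{12} = e_1·w_2 = 1.3333.
u_2 = w_2 − 1.3333·e_1 = (-3.0000, -2.8889, -0.4444, -3.1111).
‖u_2‖ = 5.2175, so e_2 = (-0.5750, -0.5537, -0.0852, -0.5963).
r_{13} = e_1·w_3 = 1.6667; r_{23} = e_2·w_3 = 0.7241.
u_3 = w_3 − 1.6667·e_1 − 0.7241·e_2 = (-1.5837, 1.2898, -1.4939, 0.5429).
‖u_3‖ = 2.5880, so e_3 = (-0.6119, 0.4984, -0.5772, 0.2098).
Qᵀb = (2.0000, 2.5555, 4.1793).
Back-substitute: x_3 = 4.1793/2.5880 = 1.6149.
x_2 = (2.5555 − 0.7241·1.6149)/5.2175 = 0.2657.
x_1 = (2.0000 − 1.3333·0.2657 − 1.6667·1.6149)/3.0000 = -0.3486.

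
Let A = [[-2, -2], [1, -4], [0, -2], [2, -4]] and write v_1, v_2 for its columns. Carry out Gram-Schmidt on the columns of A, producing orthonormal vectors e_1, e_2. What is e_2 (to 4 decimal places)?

v_1 = (-2, 1, 0, 2); ‖v_1‖ = 3.0000, so e_1 = (-0.6667, 0.3333, 0.0000, 0.6667).
e_1·v_2 = (-0.6667)·(-2) + 0.3333·(-4) + 0.0000·(-2) + 0.6667·(-4) = -2.6667.
u_2 = v_2 + 2.6667·e_1 = (-3.7778, -3.1111, -2.0000, -2.2222).
‖u_2‖ = 5.7349, so e_2 = (-0.6587, -0.5425, -0.3487, -0.3875).

e_2 = (-0.6587, -0.5425, -0.3487, -0.3875)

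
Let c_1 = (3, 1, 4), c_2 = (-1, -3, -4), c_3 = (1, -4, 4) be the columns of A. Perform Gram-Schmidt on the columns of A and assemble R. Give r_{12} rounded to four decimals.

c_1 = (3, 1, 4); ‖c_1‖ = 5.0990, so e_1 = (0.5883, 0.1961, 0.7845).
r_{12} = e_1·c_2 = -4.3146.

r_{12} = -4.3146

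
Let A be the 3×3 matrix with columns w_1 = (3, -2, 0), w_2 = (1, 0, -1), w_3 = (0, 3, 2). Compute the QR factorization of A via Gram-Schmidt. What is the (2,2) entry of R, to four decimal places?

r_{22} = 1.1435

w_1 = (3, -2, 0); ‖w_1‖ = 3.6056, so q_1 = (0.8321, -0.5547, 0.0000).
q_1·w_2 = 0.8321·1 + (-0.5547)·0 + 0.0000·(-1) = 0.8321.
u_2 = w_2 − 0.8321·q_1 = (0.3077, 0.4615, -1.0000).
r_{22} = ‖u_2‖ = 1.1435.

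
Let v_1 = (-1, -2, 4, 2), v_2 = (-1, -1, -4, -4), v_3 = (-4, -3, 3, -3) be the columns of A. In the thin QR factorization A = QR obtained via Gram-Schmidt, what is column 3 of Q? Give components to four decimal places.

v_1 = (-1, -2, 4, 2); ‖v_1‖ = 5.0000, so e_1 = (-0.2000, -0.4000, 0.8000, 0.4000).
e_1·v_2 = (-0.2000)·(-1) + (-0.4000)·(-1) + 0.8000·(-4) + 0.4000·(-4) = -4.2000.
u_2 = v_2 + 4.2000·e_1 = (-1.8400, -2.6800, -0.6400, -2.3200).
‖u_2‖ = 4.0447, so e_2 = (-0.4549, -0.6626, -0.1582, -0.5736).
e_1·v_3 = (-0.2000)·(-4) + (-0.4000)·(-3) + 0.8000·3 + 0.4000·(-3) = 3.2000; e_2·v_3 = (-0.4549)·(-4) + (-0.6626)·(-3) + (-0.1582)·3 + (-0.5736)·(-3) = 5.0535.
u_3 = v_3 − 3.2000·e_1 − 5.0535·e_2 = (-1.0611, 1.6284, 1.2396, -1.3814).
‖u_3‖ = 2.6875, so e_3 = (-0.3948, 0.6059, 0.4613, -0.5140).

e_3 = (-0.3948, 0.6059, 0.4613, -0.5140)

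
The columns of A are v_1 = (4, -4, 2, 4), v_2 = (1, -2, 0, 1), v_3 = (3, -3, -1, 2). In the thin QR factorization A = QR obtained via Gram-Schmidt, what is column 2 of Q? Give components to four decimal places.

e_2 = (-0.2224, -0.7412, -0.5930, -0.2224)

v_1 = (4, -4, 2, 4); ‖v_1‖ = 7.2111, so e_1 = (0.5547, -0.5547, 0.2774, 0.5547).
e_1·v_2 = 0.5547·1 + (-0.5547)·(-2) + 0.2774·0 + 0.5547·1 = 2.2188.
u_2 = v_2 − 2.2188·e_1 = (-0.2308, -0.7692, -0.6154, -0.2308).
‖u_2‖ = 1.0377, so e_2 = (-0.2224, -0.7412, -0.5930, -0.2224).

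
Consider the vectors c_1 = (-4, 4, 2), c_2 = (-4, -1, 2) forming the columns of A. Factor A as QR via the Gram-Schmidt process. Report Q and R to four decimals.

q_1 = c_1/‖c_1‖ = (-4, 4, 2)/6.0000 = (-0.6667, 0.6667, 0.3333).
r_{12} = q_1·c_2 = 2.6667.
u_2 = c_2 − 2.6667·q_1 = (-2.2222, -2.7778, 1.1111).
‖u_2‖ = 3.7268, so q_2 = (-0.5963, -0.7454, 0.2981).

Q = [[-0.6667, -0.5963], [0.6667, -0.7454], [0.3333, 0.2981]], R = [[6.0000, 2.6667], [0.0000, 3.7268]]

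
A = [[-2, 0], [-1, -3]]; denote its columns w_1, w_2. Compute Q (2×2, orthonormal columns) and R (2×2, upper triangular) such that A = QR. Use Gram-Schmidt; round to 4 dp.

q_1 = w_1/‖w_1‖ = (-2, -1)/2.2361 = (-0.8944, -0.4472).
r_{12} = q_1·w_2 = 1.3416.
u_2 = w_2 − 1.3416·q_1 = (1.2000, -2.4000).
‖u_2‖ = 2.6833, so q_2 = (0.4472, -0.8944).

Q = [[-0.8944, 0.4472], [-0.4472, -0.8944]], R = [[2.2361, 1.3416], [0.0000, 2.6833]]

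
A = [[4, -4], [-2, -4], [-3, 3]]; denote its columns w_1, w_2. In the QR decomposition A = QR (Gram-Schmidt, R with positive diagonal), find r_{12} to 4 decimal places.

q_1 = w_1/‖w_1‖ = (4, -2, -3)/5.3852 = (0.7428, -0.3714, -0.5571).
r_{12} = q_1·w_2 = -3.1568.

r_{12} = -3.1568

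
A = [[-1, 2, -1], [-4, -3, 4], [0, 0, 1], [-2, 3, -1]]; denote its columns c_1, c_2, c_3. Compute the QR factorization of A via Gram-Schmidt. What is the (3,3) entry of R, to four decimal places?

r_{33} = 1.0100

e_1 = c_1/‖c_1‖ = (-1, -4, 0, -2)/4.5826 = (-0.2182, -0.8729, 0.0000, -0.4364).
r_{12} = e_1·c_2 = 0.8729.
u_2 = c_2 − 0.8729·e_1 = (2.1905, -2.2381, 0.0000, 3.3810).
‖u_2‖ = 4.6085, so e_2 = (0.4753, -0.4856, 0.0000, 0.7336).
r_{13} = e_1·c_3 = -2.8368; r_{23} = e_2·c_3 = -3.1515.
u_3 = c_3 + 2.8368·e_1 + 3.1515·e_2 = (-0.1211, -0.0067, 1.0000, 0.0740).
r_{33} = ‖u_3‖ = 1.0100.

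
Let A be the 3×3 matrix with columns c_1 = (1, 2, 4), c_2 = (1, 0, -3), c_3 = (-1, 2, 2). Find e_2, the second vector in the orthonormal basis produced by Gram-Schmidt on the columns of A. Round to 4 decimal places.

e_2 = (0.7402, 0.5089, -0.4395)

e_1 = c_1/‖c_1‖ = (1, 2, 4)/4.5826 = (0.2182, 0.4364, 0.8729).
r_{12} = e_1·c_2 = -2.4004.
u_2 = c_2 + 2.4004·e_1 = (1.5238, 1.0476, -0.9048).
‖u_2‖ = 2.0587, so e_2 = (0.7402, 0.5089, -0.4395).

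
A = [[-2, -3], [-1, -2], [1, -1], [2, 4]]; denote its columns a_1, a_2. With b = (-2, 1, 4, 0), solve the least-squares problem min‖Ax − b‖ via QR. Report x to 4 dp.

x = (2.8000, -1.4000)

a_1 = (-2, -1, 1, 2); ‖a_1‖ = 3.1623, so q_1 = (-0.6325, -0.3162, 0.3162, 0.6325).
q_1·a_2 = (-0.6325)·(-3) + (-0.3162)·(-2) + 0.3162·(-1) + 0.6325·4 = 4.7434.
u_2 = a_2 − 4.7434·q_1 = (0.0000, -0.5000, -2.5000, 1.0000).
‖u_2‖ = 2.7386, so q_2 = (0.0000, -0.1826, -0.9129, 0.3651).
Qᵀb = (2.2136, -3.8341).
Back-substitute: x_2 = -3.8341/2.7386 = -1.4000.
x_1 = (2.2136 − 4.7434·(-1.4000))/3.1623 = 2.8000.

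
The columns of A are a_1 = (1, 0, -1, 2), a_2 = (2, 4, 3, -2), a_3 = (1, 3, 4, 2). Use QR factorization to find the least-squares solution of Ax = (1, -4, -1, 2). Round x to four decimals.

x = (0.4904, -0.6001, 0.0571)

e_1 = a_1/‖a_1‖ = (1, 0, -1, 2)/2.4495 = (0.4082, 0.0000, -0.4082, 0.8165).
r_{12} = e_1·a_2 = -2.0412.
u_2 = a_2 + 2.0412·e_1 = (2.8333, 4.0000, 2.1667, -0.3333).
‖u_2‖ = 5.3697, so e_2 = (0.5277, 0.7449, 0.4035, -0.0621).
r_{13} = e_1·a_3 = 0.4082; r_{23} = e_2·a_3 = 4.2523.
u_3 = a_3 − 0.4082·e_1 − 4.2523·e_2 = (-1.4104, -0.1676, 2.4509, 1.9306).
‖u_3‖ = 3.4280, so e_3 = (-0.4114, -0.0489, 0.7149, 0.5632).
Qᵀb = (2.4495, -2.9797, 0.1956).
Back-substitute: x_3 = 0.1956/3.4280 = 0.0571.
x_2 = (-2.9797 − 4.2523·0.0571)/5.3697 = -0.6001.
x_1 = (2.4495 + 2.0412·(-0.6001) − 0.4082·0.0571)/2.4495 = 0.4904.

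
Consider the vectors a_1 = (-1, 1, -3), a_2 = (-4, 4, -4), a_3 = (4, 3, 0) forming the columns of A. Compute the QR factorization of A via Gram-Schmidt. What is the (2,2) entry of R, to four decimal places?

a_1 = (-1, 1, -3); ‖a_1‖ = 3.3166, so q_1 = (-0.3015, 0.3015, -0.9045).
q_1·a_2 = (-0.3015)·(-4) + 0.3015·4 + (-0.9045)·(-4) = 6.0302.
u_2 = a_2 − 6.0302·q_1 = (-2.1818, 2.1818, 1.4545).
r_{22} = ‖u_2‖ = 3.4112.

r_{22} = 3.4112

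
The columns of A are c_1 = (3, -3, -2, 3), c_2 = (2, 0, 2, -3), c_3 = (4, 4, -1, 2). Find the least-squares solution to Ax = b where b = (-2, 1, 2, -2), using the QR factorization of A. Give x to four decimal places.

c_1 = (3, -3, -2, 3); ‖c_1‖ = 5.5678, so e_1 = (0.5388, -0.5388, -0.3592, 0.5388).
e_1·c_2 = 0.5388·2 + (-0.5388)·0 + (-0.3592)·2 + 0.5388·(-3) = -1.2572.
u_2 = c_2 + 1.2572·e_1 = (2.6774, -0.6774, 1.5484, -2.3226).
‖u_2‖ = 3.9267, so e_2 = (0.6818, -0.1725, 0.3943, -0.5915).
e_1·c_3 = 0.5388·4 + (-0.5388)·4 + (-0.3592)·(-1) + 0.5388·2 = 1.4368; e_2·c_3 = 0.6818·4 + (-0.1725)·4 + 0.3943·(-1) + (-0.5915)·2 = 0.4600.
u_3 = c_3 − 1.4368·e_1 − 0.4600·e_2 = (2.9121, 4.8536, -0.6653, 1.4979).
‖u_3‖ = 5.8927, so e_3 = (0.4942, 0.8237, -0.1129, 0.2542).
Qᵀb = (-3.4125, 0.4354, -0.8989).
Back-substitute: x_3 = -0.8989/5.8927 = -0.1525.
x_2 = (0.4354 − 0.4600·(-0.1525))/3.9267 = 0.1288.
x_1 = (-3.4125 + 1.2572·0.1288 − 1.4368·(-0.1525))/5.5678 = -0.5445.

x = (-0.5445, 0.1288, -0.1525)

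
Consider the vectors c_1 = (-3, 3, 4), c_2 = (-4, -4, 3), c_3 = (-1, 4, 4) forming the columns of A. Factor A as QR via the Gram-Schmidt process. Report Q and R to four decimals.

Q = [[-0.5145, -0.4851, 0.7071], [0.5145, -0.8343, -0.1980], [0.6860, 0.2619, 0.6788]], R = [[5.8310, 2.0580, 5.3165], [0.0000, 6.0634, -1.8045], [0.0000, 0.0000, 1.2162]]

c_1 = (-3, 3, 4); ‖c_1‖ = 5.8310, so q_1 = (-0.5145, 0.5145, 0.6860).
q_1·c_2 = (-0.5145)·(-4) + 0.5145·(-4) + 0.6860·3 = 2.0580.
u_2 = c_2 − 2.0580·q_1 = (-2.9412, -5.0588, 1.5882).
‖u_2‖ = 6.0634, so q_2 = (-0.4851, -0.8343, 0.2619).
q_1·c_3 = (-0.5145)·(-1) + 0.5145·4 + 0.6860·4 = 5.3165; q_2·c_3 = (-0.4851)·(-1) + (-0.8343)·4 + 0.2619·4 = -1.8045.
u_3 = c_3 − 5.3165·q_1 + 1.8045·q_2 = (0.8600, -0.2408, 0.8256).
‖u_3‖ = 1.2162, so q_3 = (0.7071, -0.1980, 0.6788).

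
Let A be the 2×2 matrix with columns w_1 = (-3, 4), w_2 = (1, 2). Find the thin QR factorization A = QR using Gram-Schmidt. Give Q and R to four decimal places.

w_1 = (-3, 4); ‖w_1‖ = 5.0000, so q_1 = (-0.6000, 0.8000).
q_1·w_2 = (-0.6000)·1 + 0.8000·2 = 1.0000.
u_2 = w_2 − 1.0000·q_1 = (1.6000, 1.2000).
‖u_2‖ = 2.0000, so q_2 = (0.8000, 0.6000).

Q = [[-0.6000, 0.8000], [0.8000, 0.6000]], R = [[5.0000, 1.0000], [0.0000, 2.0000]]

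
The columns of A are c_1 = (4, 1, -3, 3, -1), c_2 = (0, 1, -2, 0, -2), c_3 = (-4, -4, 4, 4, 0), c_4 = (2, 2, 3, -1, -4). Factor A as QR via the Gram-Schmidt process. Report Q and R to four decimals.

c_1 = (4, 1, -3, 3, -1); ‖c_1‖ = 6.0000, so q_1 = (0.6667, 0.1667, -0.5000, 0.5000, -0.1667).
q_1·c_2 = 0.6667·0 + 0.1667·1 + (-0.5000)·(-2) + 0.5000·0 + (-0.1667)·(-2) = 1.5000.
u_2 = c_2 − 1.5000·q_1 = (-1.0000, 0.7500, -1.2500, -0.7500, -1.7500).
‖u_2‖ = 2.5981, so q_2 = (-0.3849, 0.2887, -0.4811, -0.2887, -0.6736).
q_1·c_3 = 0.6667·(-4) + 0.1667·(-4) + (-0.5000)·4 + 0.5000·4 + (-0.1667)·0 = -3.3333; q_2·c_3 = (-0.3849)·(-4) + 0.2887·(-4) + (-0.4811)·4 + (-0.2887)·4 + (-0.6736)·0 = -2.6943.
u_3 = c_3 + 3.3333·q_1 + 2.6943·q_2 = (-2.8148, -2.6667, 1.0370, 4.8889, -2.3704).
‖u_3‖ = 6.7550, so q_3 = (-0.4167, -0.3948, 0.1535, 0.7237, -0.3509).
q_1·c_4 = 0.6667·2 + 0.1667·2 + (-0.5000)·3 + 0.5000·(-1) + (-0.1667)·(-4) = 0.3333; q_2·c_4 = (-0.3849)·2 + 0.2887·2 + (-0.4811)·3 + (-0.2887)·(-1) + (-0.6736)·(-4) = 1.3472; q_3·c_4 = (-0.4167)·2 + (-0.3948)·2 + 0.1535·3 + 0.7237·(-1) + (-0.3509)·(-4) = -0.4825.
u_4 = c_4 − 0.3333·q_1 − 1.3472·q_2 + 0.4825·q_3 = (2.0952, 1.3651, 3.8889, -0.4286, -3.2063).
‖u_4‖ = 5.6428, so q_4 = (0.3713, 0.2419, 0.6892, -0.0760, -0.5682).

Q = [[0.6667, -0.3849, -0.4167, 0.3713], [0.1667, 0.2887, -0.3948, 0.2419], [-0.5000, -0.4811, 0.1535, 0.6892], [0.5000, -0.2887, 0.7237, -0.0760], [-0.1667, -0.6736, -0.3509, -0.5682]], R = [[6.0000, 1.5000, -3.3333, 0.3333], [0.0000, 2.5981, -2.6943, 1.3472], [0.0000, 0.0000, 6.7550, -0.4825], [0.0000, 0.0000, 0.0000, 5.6428]]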